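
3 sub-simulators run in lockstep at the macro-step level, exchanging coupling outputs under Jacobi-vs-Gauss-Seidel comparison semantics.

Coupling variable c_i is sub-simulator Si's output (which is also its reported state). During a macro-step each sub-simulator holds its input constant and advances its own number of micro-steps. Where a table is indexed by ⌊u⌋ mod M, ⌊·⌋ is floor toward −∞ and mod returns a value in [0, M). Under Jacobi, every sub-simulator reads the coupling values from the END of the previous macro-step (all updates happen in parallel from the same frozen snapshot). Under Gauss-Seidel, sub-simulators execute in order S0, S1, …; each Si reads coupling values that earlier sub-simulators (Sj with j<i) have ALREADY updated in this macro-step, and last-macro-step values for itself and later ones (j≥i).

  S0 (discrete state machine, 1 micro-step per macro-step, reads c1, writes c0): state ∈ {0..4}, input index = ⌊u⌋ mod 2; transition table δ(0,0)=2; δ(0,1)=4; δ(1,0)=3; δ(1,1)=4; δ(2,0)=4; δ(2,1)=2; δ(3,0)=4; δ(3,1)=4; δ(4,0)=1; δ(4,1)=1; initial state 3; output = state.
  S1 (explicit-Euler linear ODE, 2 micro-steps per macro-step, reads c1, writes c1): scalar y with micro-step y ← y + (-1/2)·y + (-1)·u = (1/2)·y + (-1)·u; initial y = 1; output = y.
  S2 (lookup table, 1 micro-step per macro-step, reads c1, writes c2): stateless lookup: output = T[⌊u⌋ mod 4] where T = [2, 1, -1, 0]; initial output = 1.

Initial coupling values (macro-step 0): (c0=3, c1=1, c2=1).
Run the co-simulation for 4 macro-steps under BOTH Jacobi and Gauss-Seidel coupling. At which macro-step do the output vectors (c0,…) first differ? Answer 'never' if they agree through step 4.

[Jacobi] macro 1: S0 reads c1=1 → after 1×micro: 4; S1 reads c1=1 → after 2×micro: -5/4; S2 reads c1=1 → after 1×micro: 1 ⇒ (c0=4, c1=-5/4, c2=1)
[Jacobi] macro 2: S0 reads c1=-5/4 → after 1×micro: 1; S1 reads c1=-5/4 → after 2×micro: 25/16; S2 reads c1=-5/4 → after 1×micro: -1 ⇒ (c0=1, c1=25/16, c2=-1)
[Jacobi] macro 3: S0 reads c1=25/16 → after 1×micro: 4; S1 reads c1=25/16 → after 2×micro: -125/64; S2 reads c1=25/16 → after 1×micro: 1 ⇒ (c0=4, c1=-125/64, c2=1)
[Jacobi] macro 4: S0 reads c1=-125/64 → after 1×micro: 1; S1 reads c1=-125/64 → after 2×micro: 625/256; S2 reads c1=-125/64 → after 1×micro: -1 ⇒ (c0=1, c1=625/256, c2=-1)
[Gauss-Seidel] macro 1: S0 reads c1=1 → after 1×micro: 4; S1 reads c1=1 → after 2×micro: -5/4; S2 reads c1=-5/4 → after 1×micro: -1 ⇒ (c0=4, c1=-5/4, c2=-1)
[Gauss-Seidel] macro 2: S0 reads c1=-5/4 → after 1×micro: 1; S1 reads c1=-5/4 → after 2×micro: 25/16; S2 reads c1=25/16 → after 1×micro: 1 ⇒ (c0=1, c1=25/16, c2=1)
[Gauss-Seidel] macro 3: S0 reads c1=25/16 → after 1×micro: 4; S1 reads c1=25/16 → after 2×micro: -125/64; S2 reads c1=-125/64 → after 1×micro: -1 ⇒ (c0=4, c1=-125/64, c2=-1)
[Gauss-Seidel] macro 4: S0 reads c1=-125/64 → after 1×micro: 1; S1 reads c1=-125/64 → after 2×micro: 625/256; S2 reads c1=625/256 → after 1×micro: -1 ⇒ (c0=1, c1=625/256, c2=-1)

first divergence at macro-step: 1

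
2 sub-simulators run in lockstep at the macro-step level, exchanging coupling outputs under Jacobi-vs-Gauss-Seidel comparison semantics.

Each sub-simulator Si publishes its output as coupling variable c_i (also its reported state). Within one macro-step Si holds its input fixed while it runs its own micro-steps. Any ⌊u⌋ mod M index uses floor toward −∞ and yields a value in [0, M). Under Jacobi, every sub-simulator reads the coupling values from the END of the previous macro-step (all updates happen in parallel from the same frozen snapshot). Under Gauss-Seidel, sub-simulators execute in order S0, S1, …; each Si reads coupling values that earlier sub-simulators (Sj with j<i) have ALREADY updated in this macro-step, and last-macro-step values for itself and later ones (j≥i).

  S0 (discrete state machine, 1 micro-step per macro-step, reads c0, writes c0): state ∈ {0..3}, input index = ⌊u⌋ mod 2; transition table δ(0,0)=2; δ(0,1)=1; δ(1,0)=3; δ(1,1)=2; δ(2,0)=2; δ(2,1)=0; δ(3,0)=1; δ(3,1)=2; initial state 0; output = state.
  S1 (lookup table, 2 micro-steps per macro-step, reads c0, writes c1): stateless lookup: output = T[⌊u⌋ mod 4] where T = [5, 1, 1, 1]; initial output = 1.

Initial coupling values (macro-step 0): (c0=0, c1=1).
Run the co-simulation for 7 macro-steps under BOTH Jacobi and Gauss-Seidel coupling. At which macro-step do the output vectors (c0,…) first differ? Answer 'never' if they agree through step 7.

[Jacobi] macro 1: S0 reads c0=0 → after 1×micro: 2; S1 reads c0=0 → after 2×micro: 5 ⇒ (c0=2, c1=5)
[Jacobi] macro 2: S0 reads c0=2 → after 1×micro: 2; S1 reads c0=2 → after 2×micro: 1 ⇒ (c0=2, c1=1)
[Jacobi] macro 3: S0 reads c0=2 → after 1×micro: 2; S1 reads c0=2 → after 2×micro: 1 ⇒ (c0=2, c1=1)
[Jacobi] macro 4: S0 reads c0=2 → after 1×micro: 2; S1 reads c0=2 → after 2×micro: 1 ⇒ (c0=2, c1=1)
[Jacobi] macro 5: S0 reads c0=2 → after 1×micro: 2; S1 reads c0=2 → after 2×micro: 1 ⇒ (c0=2, c1=1)
[Jacobi] macro 6: S0 reads c0=2 → after 1×micro: 2; S1 reads c0=2 → after 2×micro: 1 ⇒ (c0=2, c1=1)
[Jacobi] macro 7: S0 reads c0=2 → after 1×micro: 2; S1 reads c0=2 → after 2×micro: 1 ⇒ (c0=2, c1=1)
[Gauss-Seidel] macro 1: S0 reads c0=0 → after 1×micro: 2; S1 reads c0=2 → after 2×micro: 1 ⇒ (c0=2, c1=1)
[Gauss-Seidel] macro 2: S0 reads c0=2 → after 1×micro: 2; S1 reads c0=2 → after 2×micro: 1 ⇒ (c0=2, c1=1)
[Gauss-Seidel] macro 3: S0 reads c0=2 → after 1×micro: 2; S1 reads c0=2 → after 2×micro: 1 ⇒ (c0=2, c1=1)
[Gauss-Seidel] macro 4: S0 reads c0=2 → after 1×micro: 2; S1 reads c0=2 → after 2×micro: 1 ⇒ (c0=2, c1=1)
[Gauss-Seidel] macro 5: S0 reads c0=2 → after 1×micro: 2; S1 reads c0=2 → after 2×micro: 1 ⇒ (c0=2, c1=1)
[Gauss-Seidel] macro 6: S0 reads c0=2 → after 1×micro: 2; S1 reads c0=2 → after 2×micro: 1 ⇒ (c0=2, c1=1)
[Gauss-Seidel] macro 7: S0 reads c0=2 → after 1×micro: 2; S1 reads c0=2 → after 2×micro: 1 ⇒ (c0=2, c1=1)

first divergence at macro-step: 1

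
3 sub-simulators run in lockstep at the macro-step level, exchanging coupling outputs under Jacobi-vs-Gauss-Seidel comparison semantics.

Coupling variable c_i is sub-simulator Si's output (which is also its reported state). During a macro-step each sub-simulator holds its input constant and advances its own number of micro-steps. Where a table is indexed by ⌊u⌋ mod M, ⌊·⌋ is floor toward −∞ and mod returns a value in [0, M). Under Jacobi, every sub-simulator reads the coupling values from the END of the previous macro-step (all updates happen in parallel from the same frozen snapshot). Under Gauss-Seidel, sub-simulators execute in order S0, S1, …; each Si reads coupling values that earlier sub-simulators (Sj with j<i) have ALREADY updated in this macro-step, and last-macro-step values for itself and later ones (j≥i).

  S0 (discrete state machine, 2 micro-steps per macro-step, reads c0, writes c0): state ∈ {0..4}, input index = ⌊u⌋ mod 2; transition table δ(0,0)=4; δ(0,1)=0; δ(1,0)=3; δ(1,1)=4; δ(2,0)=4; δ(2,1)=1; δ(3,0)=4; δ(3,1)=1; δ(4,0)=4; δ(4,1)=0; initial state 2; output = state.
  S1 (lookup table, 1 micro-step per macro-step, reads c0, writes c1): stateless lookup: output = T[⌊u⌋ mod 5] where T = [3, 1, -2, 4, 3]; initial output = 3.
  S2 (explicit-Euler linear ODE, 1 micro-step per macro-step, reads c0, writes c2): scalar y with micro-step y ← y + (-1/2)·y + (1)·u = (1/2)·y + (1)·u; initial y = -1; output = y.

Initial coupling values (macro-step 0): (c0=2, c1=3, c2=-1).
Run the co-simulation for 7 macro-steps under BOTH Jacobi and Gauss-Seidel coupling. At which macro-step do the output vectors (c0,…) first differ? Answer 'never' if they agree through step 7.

[Jacobi] macro 1: S0 reads c0=2 → after 2×micro: 4; S1 reads c0=2 → after 1×micro: -2; S2 reads c0=2 → after 1×micro: 3/2 ⇒ (c0=4, c1=-2, c2=3/2)
[Jacobi] macro 2: S0 reads c0=4 → after 2×micro: 4; S1 reads c0=4 → after 1×micro: 3; S2 reads c0=4 → after 1×micro: 19/4 ⇒ (c0=4, c1=3, c2=19/4)
[Jacobi] macro 3: S0 reads c0=4 → after 2×micro: 4; S1 reads c0=4 → after 1×micro: 3; S2 reads c0=4 → after 1×micro: 51/8 ⇒ (c0=4, c1=3, c2=51/8)
[Jacobi] macro 4: S0 reads c0=4 → after 2×micro: 4; S1 reads c0=4 → after 1×micro: 3; S2 reads c0=4 → after 1×micro: 115/16 ⇒ (c0=4, c1=3, c2=115/16)
[Jacobi] macro 5: S0 reads c0=4 → after 2×micro: 4; S1 reads c0=4 → after 1×micro: 3; S2 reads c0=4 → after 1×micro: 243/32 ⇒ (c0=4, c1=3, c2=243/32)
[Jacobi] macro 6: S0 reads c0=4 → after 2×micro: 4; S1 reads c0=4 → after 1×micro: 3; S2 reads c0=4 → after 1×micro: 499/64 ⇒ (c0=4, c1=3, c2=499/64)
[Jacobi] macro 7: S0 reads c0=4 → after 2×micro: 4; S1 reads c0=4 → after 1×micro: 3; S2 reads c0=4 → after 1×micro: 1011/128 ⇒ (c0=4, c1=3, c2=1011/128)
[Gauss-Seidel] macro 1: S0 reads c0=2 → after 2×micro: 4; S1 reads c0=4 → after 1×micro: 3; S2 reads c0=4 → after 1×micro: 7/2 ⇒ (c0=4, c1=3, c2=7/2)
[Gauss-Seidel] macro 2: S0 reads c0=4 → after 2×micro: 4; S1 reads c0=4 → after 1×micro: 3; S2 reads c0=4 → after 1×micro: 23/4 ⇒ (c0=4, c1=3, c2=23/4)
[Gauss-Seidel] macro 3: S0 reads c0=4 → after 2×micro: 4; S1 reads c0=4 → after 1×micro: 3; S2 reads c0=4 → after 1×micro: 55/8 ⇒ (c0=4, c1=3, c2=55/8)
[Gauss-Seidel] macro 4: S0 reads c0=4 → after 2×micro: 4; S1 reads c0=4 → after 1×micro: 3; S2 reads c0=4 → after 1×micro: 119/16 ⇒ (c0=4, c1=3, c2=119/16)
[Gauss-Seidel] macro 5: S0 reads c0=4 → after 2×micro: 4; S1 reads c0=4 → after 1×micro: 3; S2 reads c0=4 → after 1×micro: 247/32 ⇒ (c0=4, c1=3, c2=247/32)
[Gauss-Seidel] macro 6: S0 reads c0=4 → after 2×micro: 4; S1 reads c0=4 → after 1×micro: 3; S2 reads c0=4 → after 1×micro: 503/64 ⇒ (c0=4, c1=3, c2=503/64)
[Gauss-Seidel] macro 7: S0 reads c0=4 → after 2×micro: 4; S1 reads c0=4 → after 1×micro: 3; S2 reads c0=4 → after 1×micro: 1015/128 ⇒ (c0=4, c1=3, c2=1015/128)

first divergence at macro-step: 1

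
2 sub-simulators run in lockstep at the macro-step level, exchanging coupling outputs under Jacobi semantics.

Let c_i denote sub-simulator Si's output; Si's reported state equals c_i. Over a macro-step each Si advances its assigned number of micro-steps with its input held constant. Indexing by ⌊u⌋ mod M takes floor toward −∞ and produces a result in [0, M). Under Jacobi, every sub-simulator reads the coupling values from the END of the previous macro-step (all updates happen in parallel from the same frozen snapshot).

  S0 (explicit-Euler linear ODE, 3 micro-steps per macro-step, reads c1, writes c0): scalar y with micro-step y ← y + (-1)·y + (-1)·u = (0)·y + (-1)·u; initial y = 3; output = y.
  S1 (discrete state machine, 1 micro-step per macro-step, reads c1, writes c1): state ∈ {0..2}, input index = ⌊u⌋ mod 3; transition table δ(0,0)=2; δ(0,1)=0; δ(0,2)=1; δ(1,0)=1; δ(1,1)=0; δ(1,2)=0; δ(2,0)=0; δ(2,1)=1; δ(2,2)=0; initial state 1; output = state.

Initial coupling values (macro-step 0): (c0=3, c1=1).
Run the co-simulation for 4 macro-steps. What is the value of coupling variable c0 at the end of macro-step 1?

c0 at macro-step 1 = -1

macro 1: S0 reads c1=1 → after 3×micro: -1; S1 reads c1=1 → after 1×micro: 0 ⇒ (c0=-1, c1=0)
macro 2: S0 reads c1=0 → after 3×micro: 0; S1 reads c1=0 → after 1×micro: 2 ⇒ (c0=0, c1=2)
macro 3: S0 reads c1=2 → after 3×micro: -2; S1 reads c1=2 → after 1×micro: 0 ⇒ (c0=-2, c1=0)
macro 4: S0 reads c1=0 → after 3×micro: 0; S1 reads c1=0 → after 1×micro: 2 ⇒ (c0=0, c1=2)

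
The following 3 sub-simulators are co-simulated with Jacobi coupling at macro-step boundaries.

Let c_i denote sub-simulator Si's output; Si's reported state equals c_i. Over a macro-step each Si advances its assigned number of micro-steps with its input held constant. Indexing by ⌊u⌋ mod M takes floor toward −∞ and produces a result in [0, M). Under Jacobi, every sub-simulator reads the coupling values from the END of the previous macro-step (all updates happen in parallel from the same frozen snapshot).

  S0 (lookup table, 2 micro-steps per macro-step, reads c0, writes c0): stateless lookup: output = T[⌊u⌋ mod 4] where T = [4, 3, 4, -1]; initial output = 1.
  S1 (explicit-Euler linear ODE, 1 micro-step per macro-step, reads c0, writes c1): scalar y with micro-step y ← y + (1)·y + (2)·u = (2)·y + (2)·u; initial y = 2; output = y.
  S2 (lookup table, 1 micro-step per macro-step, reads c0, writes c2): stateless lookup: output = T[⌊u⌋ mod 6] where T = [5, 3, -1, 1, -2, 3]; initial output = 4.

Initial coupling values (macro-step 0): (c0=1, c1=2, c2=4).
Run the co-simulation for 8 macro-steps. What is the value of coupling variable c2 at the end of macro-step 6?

macro 1: S0 reads c0=1 → after 2×micro: 3; S1 reads c0=1 → after 1×micro: 6; S2 reads c0=1 → after 1×micro: 3 ⇒ (c0=3, c1=6, c2=3)
macro 2: S0 reads c0=3 → after 2×micro: -1; S1 reads c0=3 → after 1×micro: 18; S2 reads c0=3 → after 1×micro: 1 ⇒ (c0=-1, c1=18, c2=1)
macro 3: S0 reads c0=-1 → after 2×micro: -1; S1 reads c0=-1 → after 1×micro: 34; S2 reads c0=-1 → after 1×micro: 3 ⇒ (c0=-1, c1=34, c2=3)
macro 4: S0 reads c0=-1 → after 2×micro: -1; S1 reads c0=-1 → after 1×micro: 66; S2 reads c0=-1 → after 1×micro: 3 ⇒ (c0=-1, c1=66, c2=3)
macro 5: S0 reads c0=-1 → after 2×micro: -1; S1 reads c0=-1 → after 1×micro: 130; S2 reads c0=-1 → after 1×micro: 3 ⇒ (c0=-1, c1=130, c2=3)
macro 6: S0 reads c0=-1 → after 2×micro: -1; S1 reads c0=-1 → after 1×micro: 258; S2 reads c0=-1 → after 1×micro: 3 ⇒ (c0=-1, c1=258, c2=3)
macro 7: S0 reads c0=-1 → after 2×micro: -1; S1 reads c0=-1 → after 1×micro: 514; S2 reads c0=-1 → after 1×micro: 3 ⇒ (c0=-1, c1=514, c2=3)
macro 8: S0 reads c0=-1 → after 2×micro: -1; S1 reads c0=-1 → after 1×micro: 1026; S2 reads c0=-1 → after 1×micro: 3 ⇒ (c0=-1, c1=1026, c2=3)

c2 at macro-step 6 = 3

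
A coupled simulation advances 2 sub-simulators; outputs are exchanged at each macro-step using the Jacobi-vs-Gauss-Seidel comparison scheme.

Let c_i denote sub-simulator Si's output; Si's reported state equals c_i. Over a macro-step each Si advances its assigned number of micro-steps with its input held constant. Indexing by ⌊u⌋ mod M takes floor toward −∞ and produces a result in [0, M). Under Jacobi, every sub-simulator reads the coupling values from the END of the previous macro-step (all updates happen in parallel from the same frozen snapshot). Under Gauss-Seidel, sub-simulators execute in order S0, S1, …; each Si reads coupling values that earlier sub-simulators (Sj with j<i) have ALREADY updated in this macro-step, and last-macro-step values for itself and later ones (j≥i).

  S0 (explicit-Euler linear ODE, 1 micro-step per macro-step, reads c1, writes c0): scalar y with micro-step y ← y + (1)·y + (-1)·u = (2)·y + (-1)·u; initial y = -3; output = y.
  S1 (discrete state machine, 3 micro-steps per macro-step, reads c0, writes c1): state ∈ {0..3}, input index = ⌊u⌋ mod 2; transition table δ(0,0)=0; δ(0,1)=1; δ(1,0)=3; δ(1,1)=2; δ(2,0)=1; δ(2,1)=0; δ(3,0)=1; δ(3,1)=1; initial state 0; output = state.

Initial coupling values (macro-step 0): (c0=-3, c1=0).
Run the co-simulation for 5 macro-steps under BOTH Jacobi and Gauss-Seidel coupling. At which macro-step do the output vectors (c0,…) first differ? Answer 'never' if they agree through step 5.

[Jacobi] macro 1: S0 reads c1=0 → after 1×micro: -6; S1 reads c0=-3 → after 3×micro: 0 ⇒ (c0=-6, c1=0)
[Jacobi] macro 2: S0 reads c1=0 → after 1×micro: -12; S1 reads c0=-6 → after 3×micro: 0 ⇒ (c0=-12, c1=0)
[Jacobi] macro 3: S0 reads c1=0 → after 1×micro: -24; S1 reads c0=-12 → after 3×micro: 0 ⇒ (c0=-24, c1=0)
[Jacobi] macro 4: S0 reads c1=0 → after 1×micro: -48; S1 reads c0=-24 → after 3×micro: 0 ⇒ (c0=-48, c1=0)
[Jacobi] macro 5: S0 reads c1=0 → after 1×micro: -96; S1 reads c0=-48 → after 3×micro: 0 ⇒ (c0=-96, c1=0)
[Gauss-Seidel] macro 1: S0 reads c1=0 → after 1×micro: -6; S1 reads c0=-6 → after 3×micro: 0 ⇒ (c0=-6, c1=0)
[Gauss-Seidel] macro 2: S0 reads c1=0 → after 1×micro: -12; S1 reads c0=-12 → after 3×micro: 0 ⇒ (c0=-12, c1=0)
[Gauss-Seidel] macro 3: S0 reads c1=0 → after 1×micro: -24; S1 reads c0=-24 → after 3×micro: 0 ⇒ (c0=-24, c1=0)
[Gauss-Seidel] macro 4: S0 reads c1=0 → after 1×micro: -48; S1 reads c0=-48 → after 3×micro: 0 ⇒ (c0=-48, c1=0)
[Gauss-Seidel] macro 5: S0 reads c1=0 → after 1×micro: -96; S1 reads c0=-96 → after 3×micro: 0 ⇒ (c0=-96, c1=0)

first divergence at macro-step: never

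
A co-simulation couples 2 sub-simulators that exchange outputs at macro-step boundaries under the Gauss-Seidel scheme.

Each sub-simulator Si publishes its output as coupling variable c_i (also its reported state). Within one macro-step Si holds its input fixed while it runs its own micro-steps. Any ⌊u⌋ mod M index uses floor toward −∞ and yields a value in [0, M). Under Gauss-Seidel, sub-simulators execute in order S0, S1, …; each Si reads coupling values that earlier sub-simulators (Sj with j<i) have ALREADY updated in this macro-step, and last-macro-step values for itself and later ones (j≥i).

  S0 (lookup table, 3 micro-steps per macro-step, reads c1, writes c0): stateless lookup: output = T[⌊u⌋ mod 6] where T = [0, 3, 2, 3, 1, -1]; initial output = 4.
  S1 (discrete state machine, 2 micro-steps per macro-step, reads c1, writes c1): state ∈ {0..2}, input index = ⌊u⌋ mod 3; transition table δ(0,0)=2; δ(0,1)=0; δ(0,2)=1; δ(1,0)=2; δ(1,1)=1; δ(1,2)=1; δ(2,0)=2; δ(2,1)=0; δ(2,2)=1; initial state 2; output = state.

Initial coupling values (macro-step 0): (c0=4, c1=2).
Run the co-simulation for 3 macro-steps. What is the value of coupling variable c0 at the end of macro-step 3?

macro 1: S0 reads c1=2 → after 3×micro: 2; S1 reads c1=2 → after 2×micro: 1 ⇒ (c0=2, c1=1)
macro 2: S0 reads c1=1 → after 3×micro: 3; S1 reads c1=1 → after 2×micro: 1 ⇒ (c0=3, c1=1)
macro 3: S0 reads c1=1 → after 3×micro: 3; S1 reads c1=1 → after 2×micro: 1 ⇒ (c0=3, c1=1)

c0 at macro-step 3 = 3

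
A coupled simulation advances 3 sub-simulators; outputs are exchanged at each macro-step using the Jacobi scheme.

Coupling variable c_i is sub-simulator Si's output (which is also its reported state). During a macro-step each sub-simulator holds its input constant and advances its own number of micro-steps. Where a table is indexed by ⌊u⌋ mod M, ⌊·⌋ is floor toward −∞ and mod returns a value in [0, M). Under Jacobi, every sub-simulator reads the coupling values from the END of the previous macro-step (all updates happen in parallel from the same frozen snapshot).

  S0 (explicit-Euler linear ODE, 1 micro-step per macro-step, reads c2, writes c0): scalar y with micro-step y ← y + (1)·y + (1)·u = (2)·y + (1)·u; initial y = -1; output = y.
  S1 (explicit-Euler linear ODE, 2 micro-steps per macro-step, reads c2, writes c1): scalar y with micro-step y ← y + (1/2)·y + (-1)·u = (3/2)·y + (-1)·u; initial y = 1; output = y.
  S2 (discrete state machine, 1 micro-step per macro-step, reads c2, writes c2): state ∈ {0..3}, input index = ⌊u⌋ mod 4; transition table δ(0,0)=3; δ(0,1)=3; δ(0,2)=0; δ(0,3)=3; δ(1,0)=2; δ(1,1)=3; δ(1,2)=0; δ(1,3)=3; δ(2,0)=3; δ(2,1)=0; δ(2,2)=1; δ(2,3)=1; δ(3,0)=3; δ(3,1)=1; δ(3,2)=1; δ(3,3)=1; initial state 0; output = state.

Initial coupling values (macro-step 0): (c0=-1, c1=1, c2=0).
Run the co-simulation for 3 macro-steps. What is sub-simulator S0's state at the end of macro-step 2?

macro 1: S0 reads c2=0 → after 1×micro: -2; S1 reads c2=0 → after 2×micro: 9/4; S2 reads c2=0 → after 1×micro: 3 ⇒ (c0=-2, c1=9/4, c2=3)
macro 2: S0 reads c2=3 → after 1×micro: -1; S1 reads c2=3 → after 2×micro: -39/16; S2 reads c2=3 → after 1×micro: 1 ⇒ (c0=-1, c1=-39/16, c2=1)
macro 3: S0 reads c2=1 → after 1×micro: -1; S1 reads c2=1 → after 2×micro: -511/64; S2 reads c2=1 → after 1×micro: 3 ⇒ (c0=-1, c1=-511/64, c2=3)

S0 state at macro-step 2 = -1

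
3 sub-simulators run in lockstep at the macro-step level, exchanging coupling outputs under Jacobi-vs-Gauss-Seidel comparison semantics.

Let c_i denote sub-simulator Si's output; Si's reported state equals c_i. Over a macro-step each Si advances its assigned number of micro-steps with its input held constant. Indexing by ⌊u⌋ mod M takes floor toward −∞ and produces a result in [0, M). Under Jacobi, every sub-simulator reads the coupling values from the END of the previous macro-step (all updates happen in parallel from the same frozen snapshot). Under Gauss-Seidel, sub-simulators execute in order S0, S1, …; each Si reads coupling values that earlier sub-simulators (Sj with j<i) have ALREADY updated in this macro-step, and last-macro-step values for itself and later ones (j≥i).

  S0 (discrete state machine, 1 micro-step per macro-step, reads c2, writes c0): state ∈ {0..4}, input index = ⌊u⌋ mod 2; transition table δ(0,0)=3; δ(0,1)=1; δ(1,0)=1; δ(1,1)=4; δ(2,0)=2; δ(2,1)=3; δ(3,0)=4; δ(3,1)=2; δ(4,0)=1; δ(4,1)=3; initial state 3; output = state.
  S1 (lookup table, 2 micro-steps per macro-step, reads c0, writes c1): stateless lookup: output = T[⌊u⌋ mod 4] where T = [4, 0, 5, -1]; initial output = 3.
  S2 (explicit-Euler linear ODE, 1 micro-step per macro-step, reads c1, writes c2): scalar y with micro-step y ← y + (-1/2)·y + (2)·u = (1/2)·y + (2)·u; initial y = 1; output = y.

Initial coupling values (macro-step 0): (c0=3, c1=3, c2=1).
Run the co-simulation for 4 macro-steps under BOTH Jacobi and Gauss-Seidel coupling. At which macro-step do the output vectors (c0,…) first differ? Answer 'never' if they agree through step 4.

first divergence at macro-step: 1

[Jacobi] macro 1: S0 reads c2=1 → after 1×micro: 2; S1 reads c0=3 → after 2×micro: -1; S2 reads c1=3 → after 1×micro: 13/2 ⇒ (c0=2, c1=-1, c2=13/2)
[Jacobi] macro 2: S0 reads c2=13/2 → after 1×micro: 2; S1 reads c0=2 → after 2×micro: 5; S2 reads c1=-1 → after 1×micro: 5/4 ⇒ (c0=2, c1=5, c2=5/4)
[Jacobi] macro 3: S0 reads c2=5/4 → after 1×micro: 3; S1 reads c0=2 → after 2×micro: 5; S2 reads c1=5 → after 1×micro: 85/8 ⇒ (c0=3, c1=5, c2=85/8)
[Jacobi] macro 4: S0 reads c2=85/8 → after 1×micro: 4; S1 reads c0=3 → after 2×micro: -1; S2 reads c1=5 → after 1×micro: 245/16 ⇒ (c0=4, c1=-1, c2=245/16)
[Gauss-Seidel] macro 1: S0 reads c2=1 → after 1×micro: 2; S1 reads c0=2 → after 2×micro: 5; S2 reads c1=5 → after 1×micro: 21/2 ⇒ (c0=2, c1=5, c2=21/2)
[Gauss-Seidel] macro 2: S0 reads c2=21/2 → after 1×micro: 2; S1 reads c0=2 → after 2×micro: 5; S2 reads c1=5 → after 1×micro: 61/4 ⇒ (c0=2, c1=5, c2=61/4)
[Gauss-Seidel] macro 3: S0 reads c2=61/4 → after 1×micro: 3; S1 reads c0=3 → after 2×micro: -1; S2 reads c1=-1 → after 1×micro: 45/8 ⇒ (c0=3, c1=-1, c2=45/8)
[Gauss-Seidel] macro 4: S0 reads c2=45/8 → after 1×micro: 2; S1 reads c0=2 → after 2×micro: 5; S2 reads c1=5 → after 1×micro: 205/16 ⇒ (c0=2, c1=5, c2=205/16)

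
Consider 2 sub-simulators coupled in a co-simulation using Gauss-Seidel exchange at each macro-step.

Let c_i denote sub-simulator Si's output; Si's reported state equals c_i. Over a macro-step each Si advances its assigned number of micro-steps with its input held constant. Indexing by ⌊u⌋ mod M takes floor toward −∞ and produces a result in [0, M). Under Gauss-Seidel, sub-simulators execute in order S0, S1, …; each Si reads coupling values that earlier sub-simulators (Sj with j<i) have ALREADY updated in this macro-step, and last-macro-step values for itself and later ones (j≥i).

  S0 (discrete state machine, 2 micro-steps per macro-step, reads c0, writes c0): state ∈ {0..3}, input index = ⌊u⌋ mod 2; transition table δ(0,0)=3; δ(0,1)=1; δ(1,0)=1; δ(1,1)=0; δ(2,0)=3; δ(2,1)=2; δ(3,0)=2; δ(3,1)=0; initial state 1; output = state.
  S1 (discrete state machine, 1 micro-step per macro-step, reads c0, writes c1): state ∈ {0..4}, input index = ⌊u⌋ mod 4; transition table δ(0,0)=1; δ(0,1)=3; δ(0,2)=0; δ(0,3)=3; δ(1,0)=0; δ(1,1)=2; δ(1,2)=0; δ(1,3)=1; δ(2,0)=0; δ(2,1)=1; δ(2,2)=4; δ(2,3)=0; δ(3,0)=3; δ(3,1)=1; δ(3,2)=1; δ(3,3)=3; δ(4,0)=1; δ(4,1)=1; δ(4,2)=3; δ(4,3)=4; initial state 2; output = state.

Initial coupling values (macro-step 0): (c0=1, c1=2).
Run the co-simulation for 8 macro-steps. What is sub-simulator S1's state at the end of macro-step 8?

S1 state at macro-step 8 = 2

macro 1: S0 reads c0=1 → after 2×micro: 1; S1 reads c0=1 → after 1×micro: 1 ⇒ (c0=1, c1=1)
macro 2: S0 reads c0=1 → after 2×micro: 1; S1 reads c0=1 → after 1×micro: 2 ⇒ (c0=1, c1=2)
macro 3: S0 reads c0=1 → after 2×micro: 1; S1 reads c0=1 → after 1×micro: 1 ⇒ (c0=1, c1=1)
macro 4: S0 reads c0=1 → after 2×micro: 1; S1 reads c0=1 → after 1×micro: 2 ⇒ (c0=1, c1=2)
macro 5: S0 reads c0=1 → after 2×micro: 1; S1 reads c0=1 → after 1×micro: 1 ⇒ (c0=1, c1=1)
macro 6: S0 reads c0=1 → after 2×micro: 1; S1 reads c0=1 → after 1×micro: 2 ⇒ (c0=1, c1=2)
macro 7: S0 reads c0=1 → after 2×micro: 1; S1 reads c0=1 → after 1×micro: 1 ⇒ (c0=1, c1=1)
macro 8: S0 reads c0=1 → after 2×micro: 1; S1 reads c0=1 → after 1×micro: 2 ⇒ (c0=1, c1=2)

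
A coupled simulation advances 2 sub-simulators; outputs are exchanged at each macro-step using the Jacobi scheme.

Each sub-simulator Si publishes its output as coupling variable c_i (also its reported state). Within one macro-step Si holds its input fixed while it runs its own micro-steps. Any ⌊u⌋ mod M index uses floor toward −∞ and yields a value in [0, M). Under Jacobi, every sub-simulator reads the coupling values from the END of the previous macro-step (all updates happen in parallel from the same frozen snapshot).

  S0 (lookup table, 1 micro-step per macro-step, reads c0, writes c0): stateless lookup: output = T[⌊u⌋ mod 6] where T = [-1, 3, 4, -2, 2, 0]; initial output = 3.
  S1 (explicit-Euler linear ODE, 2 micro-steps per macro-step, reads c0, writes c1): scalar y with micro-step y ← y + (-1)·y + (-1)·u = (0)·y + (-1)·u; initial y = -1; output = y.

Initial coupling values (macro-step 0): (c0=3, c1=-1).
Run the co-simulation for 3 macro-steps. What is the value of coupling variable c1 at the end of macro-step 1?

macro 1: S0 reads c0=3 → after 1×micro: -2; S1 reads c0=3 → after 2×micro: -3 ⇒ (c0=-2, c1=-3)
macro 2: S0 reads c0=-2 → after 1×micro: 2; S1 reads c0=-2 → after 2×micro: 2 ⇒ (c0=2, c1=2)
macro 3: S0 reads c0=2 → after 1×micro: 4; S1 reads c0=2 → after 2×micro: -2 ⇒ (c0=4, c1=-2)

c1 at macro-step 1 = -3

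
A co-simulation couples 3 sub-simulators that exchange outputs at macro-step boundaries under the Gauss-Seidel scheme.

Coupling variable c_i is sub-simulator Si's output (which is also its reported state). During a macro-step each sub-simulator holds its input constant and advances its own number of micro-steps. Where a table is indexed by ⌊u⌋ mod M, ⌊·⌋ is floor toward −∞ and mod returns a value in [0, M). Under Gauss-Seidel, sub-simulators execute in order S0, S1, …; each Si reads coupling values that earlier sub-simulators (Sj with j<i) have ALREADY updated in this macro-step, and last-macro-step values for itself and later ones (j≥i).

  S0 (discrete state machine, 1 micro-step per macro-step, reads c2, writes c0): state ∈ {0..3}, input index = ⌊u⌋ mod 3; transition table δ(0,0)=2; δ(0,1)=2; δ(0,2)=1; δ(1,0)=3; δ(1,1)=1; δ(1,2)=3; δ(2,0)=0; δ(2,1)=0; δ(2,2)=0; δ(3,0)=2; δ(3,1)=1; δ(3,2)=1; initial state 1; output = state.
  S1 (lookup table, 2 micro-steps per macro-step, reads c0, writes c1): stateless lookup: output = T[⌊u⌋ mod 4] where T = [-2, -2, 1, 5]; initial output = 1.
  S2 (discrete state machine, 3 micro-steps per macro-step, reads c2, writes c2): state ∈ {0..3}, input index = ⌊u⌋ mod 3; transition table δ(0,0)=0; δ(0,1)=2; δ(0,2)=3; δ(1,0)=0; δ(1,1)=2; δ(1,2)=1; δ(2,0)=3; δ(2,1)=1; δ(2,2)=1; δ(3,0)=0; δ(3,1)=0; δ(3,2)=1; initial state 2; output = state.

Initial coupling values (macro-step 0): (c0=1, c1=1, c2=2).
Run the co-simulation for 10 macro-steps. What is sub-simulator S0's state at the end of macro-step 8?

macro 1: S0 reads c2=2 → after 1×micro: 3; S1 reads c0=3 → after 2×micro: 5; S2 reads c2=2 → after 3×micro: 1 ⇒ (c0=3, c1=5, c2=1)
macro 2: S0 reads c2=1 → after 1×micro: 1; S1 reads c0=1 → after 2×micro: -2; S2 reads c2=1 → after 3×micro: 2 ⇒ (c0=1, c1=-2, c2=2)
macro 3: S0 reads c2=2 → after 1×micro: 3; S1 reads c0=3 → after 2×micro: 5; S2 reads c2=2 → after 3×micro: 1 ⇒ (c0=3, c1=5, c2=1)
macro 4: S0 reads c2=1 → after 1×micro: 1; S1 reads c0=1 → after 2×micro: -2; S2 reads c2=1 → after 3×micro: 2 ⇒ (c0=1, c1=-2, c2=2)
macro 5: S0 reads c2=2 → after 1×micro: 3; S1 reads c0=3 → after 2×micro: 5; S2 reads c2=2 → after 3×micro: 1 ⇒ (c0=3, c1=5, c2=1)
macro 6: S0 reads c2=1 → after 1×micro: 1; S1 reads c0=1 → after 2×micro: -2; S2 reads c2=1 → after 3×micro: 2 ⇒ (c0=1, c1=-2, c2=2)
macro 7: S0 reads c2=2 → after 1×micro: 3; S1 reads c0=3 → after 2×micro: 5; S2 reads c2=2 → after 3×micro: 1 ⇒ (c0=3, c1=5, c2=1)
macro 8: S0 reads c2=1 → after 1×micro: 1; S1 reads c0=1 → after 2×micro: -2; S2 reads c2=1 → after 3×micro: 2 ⇒ (c0=1, c1=-2, c2=2)
macro 9: S0 reads c2=2 → after 1×micro: 3; S1 reads c0=3 → after 2×micro: 5; S2 reads c2=2 → after 3×micro: 1 ⇒ (c0=3, c1=5, c2=1)
macro 10: S0 reads c2=1 → after 1×micro: 1; S1 reads c0=1 → after 2×micro: -2; S2 reads c2=1 → after 3×micro: 2 ⇒ (c0=1, c1=-2, c2=2)

S0 state at macro-step 8 = 1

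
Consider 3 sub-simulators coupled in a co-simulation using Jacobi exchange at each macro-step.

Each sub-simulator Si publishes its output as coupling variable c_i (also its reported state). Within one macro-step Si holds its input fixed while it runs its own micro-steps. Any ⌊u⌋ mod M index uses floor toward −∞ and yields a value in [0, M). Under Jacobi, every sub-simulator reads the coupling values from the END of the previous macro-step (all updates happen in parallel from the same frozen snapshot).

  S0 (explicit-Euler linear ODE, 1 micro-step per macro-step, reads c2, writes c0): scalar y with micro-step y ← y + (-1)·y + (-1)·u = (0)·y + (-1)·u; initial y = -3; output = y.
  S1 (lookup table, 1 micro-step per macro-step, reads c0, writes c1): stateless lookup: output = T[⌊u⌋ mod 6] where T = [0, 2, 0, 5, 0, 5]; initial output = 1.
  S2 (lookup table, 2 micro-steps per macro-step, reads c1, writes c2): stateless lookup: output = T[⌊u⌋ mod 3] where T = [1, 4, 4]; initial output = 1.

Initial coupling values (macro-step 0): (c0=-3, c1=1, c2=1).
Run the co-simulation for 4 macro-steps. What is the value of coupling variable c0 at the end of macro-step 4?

macro 1: S0 reads c2=1 → after 1×micro: -1; S1 reads c0=-3 → after 1×micro: 5; S2 reads c1=1 → after 2×micro: 4 ⇒ (c0=-1, c1=5, c2=4)
macro 2: S0 reads c2=4 → after 1×micro: -4; S1 reads c0=-1 → after 1×micro: 5; S2 reads c1=5 → after 2×micro: 4 ⇒ (c0=-4, c1=5, c2=4)
macro 3: S0 reads c2=4 → after 1×micro: -4; S1 reads c0=-4 → after 1×micro: 0; S2 reads c1=5 → after 2×micro: 4 ⇒ (c0=-4, c1=0, c2=4)
macro 4: S0 reads c2=4 → after 1×micro: -4; S1 reads c0=-4 → after 1×micro: 0; S2 reads c1=0 → after 2×micro: 1 ⇒ (c0=-4, c1=0, c2=1)

c0 at macro-step 4 = -4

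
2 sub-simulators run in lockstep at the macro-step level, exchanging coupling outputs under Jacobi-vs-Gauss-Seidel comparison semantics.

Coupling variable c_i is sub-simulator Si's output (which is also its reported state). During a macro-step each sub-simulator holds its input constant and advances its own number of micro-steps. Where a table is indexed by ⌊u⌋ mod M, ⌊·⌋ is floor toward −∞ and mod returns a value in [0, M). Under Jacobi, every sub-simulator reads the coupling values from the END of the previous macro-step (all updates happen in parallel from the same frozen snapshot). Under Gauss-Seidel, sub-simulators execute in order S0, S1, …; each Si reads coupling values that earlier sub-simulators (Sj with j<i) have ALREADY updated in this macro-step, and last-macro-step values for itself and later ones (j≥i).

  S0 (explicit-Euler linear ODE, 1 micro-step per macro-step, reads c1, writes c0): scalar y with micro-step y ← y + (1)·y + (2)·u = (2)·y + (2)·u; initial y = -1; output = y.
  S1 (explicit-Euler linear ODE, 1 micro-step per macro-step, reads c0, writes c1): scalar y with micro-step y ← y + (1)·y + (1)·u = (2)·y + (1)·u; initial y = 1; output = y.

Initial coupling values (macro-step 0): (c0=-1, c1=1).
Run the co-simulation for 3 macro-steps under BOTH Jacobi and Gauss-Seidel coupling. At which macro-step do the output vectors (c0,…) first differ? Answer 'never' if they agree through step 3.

first divergence at macro-step: 1

[Jacobi] macro 1: S0 reads c1=1 → after 1×micro: 0; S1 reads c0=-1 → after 1×micro: 1 ⇒ (c0=0, c1=1)
[Jacobi] macro 2: S0 reads c1=1 → after 1×micro: 2; S1 reads c0=0 → after 1×micro: 2 ⇒ (c0=2, c1=2)
[Jacobi] macro 3: S0 reads c1=2 → after 1×micro: 8; S1 reads c0=2 → after 1×micro: 6 ⇒ (c0=8, c1=6)
[Gauss-Seidel] macro 1: S0 reads c1=1 → after 1×micro: 0; S1 reads c0=0 → after 1×micro: 2 ⇒ (c0=0, c1=2)
[Gauss-Seidel] macro 2: S0 reads c1=2 → after 1×micro: 4; S1 reads c0=4 → after 1×micro: 8 ⇒ (c0=4, c1=8)
[Gauss-Seidel] macro 3: S0 reads c1=8 → after 1×micro: 24; S1 reads c0=24 → after 1×micro: 40 ⇒ (c0=24, c1=40)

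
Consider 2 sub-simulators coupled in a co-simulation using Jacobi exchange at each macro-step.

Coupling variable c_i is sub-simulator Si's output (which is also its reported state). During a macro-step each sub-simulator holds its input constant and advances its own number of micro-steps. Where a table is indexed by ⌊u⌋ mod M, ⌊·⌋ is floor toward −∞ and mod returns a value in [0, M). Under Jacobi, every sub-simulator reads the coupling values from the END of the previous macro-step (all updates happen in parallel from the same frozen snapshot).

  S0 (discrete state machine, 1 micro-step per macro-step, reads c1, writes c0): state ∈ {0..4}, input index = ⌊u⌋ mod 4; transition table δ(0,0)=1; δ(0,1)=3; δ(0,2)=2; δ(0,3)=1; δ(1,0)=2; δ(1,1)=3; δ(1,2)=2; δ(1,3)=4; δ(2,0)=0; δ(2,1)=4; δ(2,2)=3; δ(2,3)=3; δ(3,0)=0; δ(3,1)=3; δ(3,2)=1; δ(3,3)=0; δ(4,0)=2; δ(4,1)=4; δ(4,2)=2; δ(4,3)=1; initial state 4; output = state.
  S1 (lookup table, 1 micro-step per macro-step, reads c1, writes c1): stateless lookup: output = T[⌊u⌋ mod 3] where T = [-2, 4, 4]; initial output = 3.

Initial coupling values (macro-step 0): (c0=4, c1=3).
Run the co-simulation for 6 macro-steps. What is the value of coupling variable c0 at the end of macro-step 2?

macro 1: S0 reads c1=3 → after 1×micro: 1; S1 reads c1=3 → after 1×micro: -2 ⇒ (c0=1, c1=-2)
macro 2: S0 reads c1=-2 → after 1×micro: 2; S1 reads c1=-2 → after 1×micro: 4 ⇒ (c0=2, c1=4)
macro 3: S0 reads c1=4 → after 1×micro: 0; S1 reads c1=4 → after 1×micro: 4 ⇒ (c0=0, c1=4)
macro 4: S0 reads c1=4 → after 1×micro: 1; S1 reads c1=4 → after 1×micro: 4 ⇒ (c0=1, c1=4)
macro 5: S0 reads c1=4 → after 1×micro: 2; S1 reads c1=4 → after 1×micro: 4 ⇒ (c0=2, c1=4)
macro 6: S0 reads c1=4 → after 1×micro: 0; S1 reads c1=4 → after 1×micro: 4 ⇒ (c0=0, c1=4)

c0 at macro-step 2 = 2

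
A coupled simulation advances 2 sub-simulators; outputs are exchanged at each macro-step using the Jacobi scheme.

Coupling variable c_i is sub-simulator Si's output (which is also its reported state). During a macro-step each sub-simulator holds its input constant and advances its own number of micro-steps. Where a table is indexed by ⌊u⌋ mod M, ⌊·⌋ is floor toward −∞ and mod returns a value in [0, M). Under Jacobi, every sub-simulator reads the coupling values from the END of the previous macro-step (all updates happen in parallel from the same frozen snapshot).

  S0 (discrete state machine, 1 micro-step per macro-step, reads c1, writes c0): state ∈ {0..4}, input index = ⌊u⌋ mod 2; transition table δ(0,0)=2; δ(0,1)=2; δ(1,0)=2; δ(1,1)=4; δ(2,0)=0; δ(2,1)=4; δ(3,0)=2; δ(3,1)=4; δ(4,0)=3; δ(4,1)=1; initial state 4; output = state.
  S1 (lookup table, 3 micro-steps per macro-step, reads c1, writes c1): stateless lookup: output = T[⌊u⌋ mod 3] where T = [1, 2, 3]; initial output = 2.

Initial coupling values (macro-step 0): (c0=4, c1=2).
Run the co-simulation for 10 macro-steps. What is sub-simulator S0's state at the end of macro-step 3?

S0 state at macro-step 3 = 1

macro 1: S0 reads c1=2 → after 1×micro: 3; S1 reads c1=2 → after 3×micro: 3 ⇒ (c0=3, c1=3)
macro 2: S0 reads c1=3 → after 1×micro: 4; S1 reads c1=3 → after 3×micro: 1 ⇒ (c0=4, c1=1)
macro 3: S0 reads c1=1 → after 1×micro: 1; S1 reads c1=1 → after 3×micro: 2 ⇒ (c0=1, c1=2)
macro 4: S0 reads c1=2 → after 1×micro: 2; S1 reads c1=2 → after 3×micro: 3 ⇒ (c0=2, c1=3)
macro 5: S0 reads c1=3 → after 1×micro: 4; S1 reads c1=3 → after 3×micro: 1 ⇒ (c0=4, c1=1)
macro 6: S0 reads c1=1 → after 1×micro: 1; S1 reads c1=1 → after 3×micro: 2 ⇒ (c0=1, c1=2)
macro 7: S0 reads c1=2 → after 1×micro: 2; S1 reads c1=2 → after 3×micro: 3 ⇒ (c0=2, c1=3)
macro 8: S0 reads c1=3 → after 1×micro: 4; S1 reads c1=3 → after 3×micro: 1 ⇒ (c0=4, c1=1)
macro 9: S0 reads c1=1 → after 1×micro: 1; S1 reads c1=1 → after 3×micro: 2 ⇒ (c0=1, c1=2)
macro 10: S0 reads c1=2 → after 1×micro: 2; S1 reads c1=2 → after 3×micro: 3 ⇒ (c0=2, c1=3)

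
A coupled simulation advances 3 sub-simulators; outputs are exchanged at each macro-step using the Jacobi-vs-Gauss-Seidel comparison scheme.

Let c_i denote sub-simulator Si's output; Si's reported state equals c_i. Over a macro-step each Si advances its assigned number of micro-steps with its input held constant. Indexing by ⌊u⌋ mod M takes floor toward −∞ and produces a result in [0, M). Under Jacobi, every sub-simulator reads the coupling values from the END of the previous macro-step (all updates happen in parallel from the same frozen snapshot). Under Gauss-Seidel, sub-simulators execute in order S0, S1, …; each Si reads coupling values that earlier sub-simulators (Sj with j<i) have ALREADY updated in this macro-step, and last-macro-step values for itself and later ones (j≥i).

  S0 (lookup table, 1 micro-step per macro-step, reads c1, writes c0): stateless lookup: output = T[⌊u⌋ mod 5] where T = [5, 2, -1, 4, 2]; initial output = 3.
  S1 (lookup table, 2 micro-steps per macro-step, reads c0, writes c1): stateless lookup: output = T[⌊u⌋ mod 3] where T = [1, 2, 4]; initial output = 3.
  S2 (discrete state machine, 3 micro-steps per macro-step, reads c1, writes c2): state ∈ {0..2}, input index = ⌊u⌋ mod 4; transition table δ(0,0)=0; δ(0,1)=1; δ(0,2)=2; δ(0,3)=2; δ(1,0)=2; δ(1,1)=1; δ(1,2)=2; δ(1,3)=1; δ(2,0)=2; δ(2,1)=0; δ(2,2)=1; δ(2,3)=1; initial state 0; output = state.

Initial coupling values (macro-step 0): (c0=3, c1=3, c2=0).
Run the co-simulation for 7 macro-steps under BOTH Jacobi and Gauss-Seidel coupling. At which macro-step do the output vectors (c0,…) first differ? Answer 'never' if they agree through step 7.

[Jacobi] macro 1: S0 reads c1=3 → after 1×micro: 4; S1 reads c0=3 → after 2×micro: 1; S2 reads c1=3 → after 3×micro: 1 ⇒ (c0=4, c1=1, c2=1)
[Jacobi] macro 2: S0 reads c1=1 → after 1×micro: 2; S1 reads c0=4 → after 2×micro: 2; S2 reads c1=1 → after 3×micro: 1 ⇒ (c0=2, c1=2, c2=1)
[Jacobi] macro 3: S0 reads c1=2 → after 1×micro: -1; S1 reads c0=2 → after 2×micro: 4; S2 reads c1=2 → after 3×micro: 2 ⇒ (c0=-1, c1=4, c2=2)
[Jacobi] macro 4: S0 reads c1=4 → after 1×micro: 2; S1 reads c0=-1 → after 2×micro: 4; S2 reads c1=4 → after 3×micro: 2 ⇒ (c0=2, c1=4, c2=2)
[Jacobi] macro 5: S0 reads c1=4 → after 1×micro: 2; S1 reads c0=2 → after 2×micro: 4; S2 reads c1=4 → after 3×micro: 2 ⇒ (c0=2, c1=4, c2=2)
[Jacobi] macro 6: S0 reads c1=4 → after 1×micro: 2; S1 reads c0=2 → after 2×micro: 4; S2 reads c1=4 → after 3×micro: 2 ⇒ (c0=2, c1=4, c2=2)
[Jacobi] macro 7: S0 reads c1=4 → after 1×micro: 2; S1 reads c0=2 → after 2×micro: 4; S2 reads c1=4 → after 3×micro: 2 ⇒ (c0=2, c1=4, c2=2)
[Gauss-Seidel] macro 1: S0 reads c1=3 → after 1×micro: 4; S1 reads c0=4 → after 2×micro: 2; S2 reads c1=2 → after 3×micro: 2 ⇒ (c0=4, c1=2, c2=2)
[Gauss-Seidel] macro 2: S0 reads c1=2 → after 1×micro: -1; S1 reads c0=-1 → after 2×micro: 4; S2 reads c1=4 → after 3×micro: 2 ⇒ (c0=-1, c1=4, c2=2)
[Gauss-Seidel] macro 3: S0 reads c1=4 → after 1×micro: 2; S1 reads c0=2 → after 2×micro: 4; S2 reads c1=4 → after 3×micro: 2 ⇒ (c0=2, c1=4, c2=2)
[Gauss-Seidel] macro 4: S0 reads c1=4 → after 1×micro: 2; S1 reads c0=2 → after 2×micro: 4; S2 reads c1=4 → after 3×micro: 2 ⇒ (c0=2, c1=4, c2=2)
[Gauss-Seidel] macro 5: S0 reads c1=4 → after 1×micro: 2; S1 reads c0=2 → after 2×micro: 4; S2 reads c1=4 → after 3×micro: 2 ⇒ (c0=2, c1=4, c2=2)
[Gauss-Seidel] macro 6: S0 reads c1=4 → after 1×micro: 2; S1 reads c0=2 → after 2×micro: 4; S2 reads c1=4 → after 3×micro: 2 ⇒ (c0=2, c1=4, c2=2)
[Gauss-Seidel] macro 7: S0 reads c1=4 → after 1×micro: 2; S1 reads c0=2 → after 2×micro: 4; S2 reads c1=4 → after 3×micro: 2 ⇒ (c0=2, c1=4, c2=2)

first divergence at macro-step: 1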